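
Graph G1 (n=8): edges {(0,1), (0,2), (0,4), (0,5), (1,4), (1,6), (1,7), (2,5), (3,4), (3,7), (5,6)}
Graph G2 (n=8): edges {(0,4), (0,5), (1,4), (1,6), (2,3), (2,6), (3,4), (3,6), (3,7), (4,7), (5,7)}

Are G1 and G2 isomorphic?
Yes, isomorphic

The graphs are isomorphic.
One valid mapping φ: V(G1) → V(G2): 0→3, 1→4, 2→2, 3→5, 4→7, 5→6, 6→1, 7→0

Verify φ preserves adjacency — for each edge of G1, its image is an edge of G2:
  (0,1) → (φ(0),φ(1)) = (3,4) ∈ E(G2) ✓
  (0,2) → (φ(0),φ(2)) = (2,3) ∈ E(G2) ✓
  (0,4) → (φ(0),φ(4)) = (3,7) ∈ E(G2) ✓
  (0,5) → (φ(0),φ(5)) = (3,6) ∈ E(G2) ✓
  (1,4) → (φ(1),φ(4)) = (4,7) ∈ E(G2) ✓
  (1,6) → (φ(1),φ(6)) = (1,4) ∈ E(G2) ✓
  (1,7) → (φ(1),φ(7)) = (0,4) ∈ E(G2) ✓
  (2,5) → (φ(2),φ(5)) = (2,6) ∈ E(G2) ✓
  (3,4) → (φ(3),φ(4)) = (5,7) ∈ E(G2) ✓
  (3,7) → (φ(3),φ(7)) = (0,5) ∈ E(G2) ✓
  (5,6) → (φ(5),φ(6)) = (1,6) ∈ E(G2) ✓
All 11 edges of G1 map to edges of G2, and |E(G1)| = |E(G2)| = 11, so φ is a bijection on edges as well as vertices. Hence G1 ≅ G2.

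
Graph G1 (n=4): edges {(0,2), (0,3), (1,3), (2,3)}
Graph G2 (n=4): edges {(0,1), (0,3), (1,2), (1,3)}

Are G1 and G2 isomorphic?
Yes, isomorphic

The graphs are isomorphic.
One valid mapping φ: V(G1) → V(G2): 0→0, 1→2, 2→3, 3→1

Verify φ preserves adjacency — for each edge of G1, its image is an edge of G2:
  (0,2) → (φ(0),φ(2)) = (0,3) ∈ E(G2) ✓
  (0,3) → (φ(0),φ(3)) = (0,1) ∈ E(G2) ✓
  (1,3) → (φ(1),φ(3)) = (1,2) ∈ E(G2) ✓
  (2,3) → (φ(2),φ(3)) = (1,3) ∈ E(G2) ✓
All 4 edges of G1 map to edges of G2, and |E(G1)| = |E(G2)| = 4, so φ is a bijection on edges as well as vertices. Hence G1 ≅ G2.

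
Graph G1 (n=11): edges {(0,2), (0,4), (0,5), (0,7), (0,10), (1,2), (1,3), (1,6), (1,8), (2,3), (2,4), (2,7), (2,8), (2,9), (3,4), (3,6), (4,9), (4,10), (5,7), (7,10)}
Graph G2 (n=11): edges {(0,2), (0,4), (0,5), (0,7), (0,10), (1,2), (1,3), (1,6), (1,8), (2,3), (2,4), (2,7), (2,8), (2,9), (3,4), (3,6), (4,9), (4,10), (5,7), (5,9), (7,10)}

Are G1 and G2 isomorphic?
No, not isomorphic

The graphs are NOT isomorphic.

Counting edges: G1 has 20 edge(s); G2 has 21 edge(s).
Edge count is an isomorphism invariant (a bijection on vertices induces a bijection on edges), so differing edge counts rule out isomorphism.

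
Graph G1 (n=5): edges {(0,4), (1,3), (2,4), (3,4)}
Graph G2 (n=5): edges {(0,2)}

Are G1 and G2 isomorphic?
No, not isomorphic

The graphs are NOT isomorphic.

Connected components of G1: 1 component(s) with vertex sets [[0, 1, 2, 3, 4]], sizes [5].
Connected components of G2: 4 component(s) with vertex sets [[1], [3], [4], [0, 2]], sizes [1, 1, 1, 2].
The number of connected components (and the multiset of component sizes) is an isomorphism invariant — an isomorphism maps each component of G1 bijectively onto a component of G2. Since G1 has 1 component(s) and G2 has 4, they cannot be isomorphic.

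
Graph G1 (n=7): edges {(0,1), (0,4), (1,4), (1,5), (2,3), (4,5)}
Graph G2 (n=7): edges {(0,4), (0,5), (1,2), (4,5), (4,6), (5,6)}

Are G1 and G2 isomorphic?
Yes, isomorphic

The graphs are isomorphic.
One valid mapping φ: V(G1) → V(G2): 0→0, 1→4, 2→2, 3→1, 4→5, 5→6, 6→3

Verify φ preserves adjacency — for each edge of G1, its image is an edge of G2:
  (0,1) → (φ(0),φ(1)) = (0,4) ∈ E(G2) ✓
  (0,4) → (φ(0),φ(4)) = (0,5) ∈ E(G2) ✓
  (1,4) → (φ(1),φ(4)) = (4,5) ∈ E(G2) ✓
  (1,5) → (φ(1),φ(5)) = (4,6) ∈ E(G2) ✓
  (2,3) → (φ(2),φ(3)) = (1,2) ∈ E(G2) ✓
  (4,5) → (φ(4),φ(5)) = (5,6) ∈ E(G2) ✓
All 6 edges of G1 map to edges of G2, and |E(G1)| = |E(G2)| = 6, so φ is a bijection on edges as well as vertices. Hence G1 ≅ G2.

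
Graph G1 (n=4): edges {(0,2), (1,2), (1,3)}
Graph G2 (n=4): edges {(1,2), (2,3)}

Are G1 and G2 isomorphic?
No, not isomorphic

The graphs are NOT isomorphic.

Connected components of G1: 1 component(s) with vertex sets [[0, 1, 2, 3]], sizes [4].
Connected components of G2: 2 component(s) with vertex sets [[0], [1, 2, 3]], sizes [1, 3].
The number of connected components (and the multiset of component sizes) is an isomorphism invariant — an isomorphism maps each component of G1 bijectively onto a component of G2. Since G1 has 1 component(s) and G2 has 2, they cannot be isomorphic.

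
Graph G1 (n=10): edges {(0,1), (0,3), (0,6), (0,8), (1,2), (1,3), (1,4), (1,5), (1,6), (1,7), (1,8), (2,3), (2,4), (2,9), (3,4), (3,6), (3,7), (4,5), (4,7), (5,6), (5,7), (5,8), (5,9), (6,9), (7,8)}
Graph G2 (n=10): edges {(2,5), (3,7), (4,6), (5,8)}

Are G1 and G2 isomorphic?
No, not isomorphic

The graphs are NOT isomorphic.

Connected components of G1: 1 component(s) with vertex sets [[0, 1, 2, 3, 4, 5, 6, 7, 8, 9]], sizes [10].
Connected components of G2: 6 component(s) with vertex sets [[0], [1], [9], [3, 7], [4, 6], [2, 5, 8]], sizes [1, 1, 1, 2, 2, 3].
The number of connected components (and the multiset of component sizes) is an isomorphism invariant — an isomorphism maps each component of G1 bijectively onto a component of G2. Since G1 has 1 component(s) and G2 has 6, they cannot be isomorphic.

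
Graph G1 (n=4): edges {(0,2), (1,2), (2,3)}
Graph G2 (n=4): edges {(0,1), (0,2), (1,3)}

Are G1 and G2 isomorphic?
No, not isomorphic

The graphs are NOT isomorphic.

Degrees in G1: deg(0)=1, deg(1)=1, deg(2)=3, deg(3)=1.
Sorted degree sequence of G1: [3, 1, 1, 1].
Degrees in G2: deg(0)=2, deg(1)=2, deg(2)=1, deg(3)=1.
Sorted degree sequence of G2: [2, 2, 1, 1].
The (sorted) degree sequence is an isomorphism invariant, so since G1 and G2 have different degree sequences they cannot be isomorphic.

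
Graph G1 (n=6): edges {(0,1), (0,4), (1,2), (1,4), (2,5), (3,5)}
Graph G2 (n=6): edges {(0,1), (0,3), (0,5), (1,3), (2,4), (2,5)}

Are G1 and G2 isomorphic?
Yes, isomorphic

The graphs are isomorphic.
One valid mapping φ: V(G1) → V(G2): 0→1, 1→0, 2→5, 3→4, 4→3, 5→2

Verify φ preserves adjacency — for each edge of G1, its image is an edge of G2:
  (0,1) → (φ(0),φ(1)) = (0,1) ∈ E(G2) ✓
  (0,4) → (φ(0),φ(4)) = (1,3) ∈ E(G2) ✓
  (1,2) → (φ(1),φ(2)) = (0,5) ∈ E(G2) ✓
  (1,4) → (φ(1),φ(4)) = (0,3) ∈ E(G2) ✓
  (2,5) → (φ(2),φ(5)) = (2,5) ∈ E(G2) ✓
  (3,5) → (φ(3),φ(5)) = (2,4) ∈ E(G2) ✓
All 6 edges of G1 map to edges of G2, and |E(G1)| = |E(G2)| = 6, so φ is a bijection on edges as well as vertices. Hence G1 ≅ G2.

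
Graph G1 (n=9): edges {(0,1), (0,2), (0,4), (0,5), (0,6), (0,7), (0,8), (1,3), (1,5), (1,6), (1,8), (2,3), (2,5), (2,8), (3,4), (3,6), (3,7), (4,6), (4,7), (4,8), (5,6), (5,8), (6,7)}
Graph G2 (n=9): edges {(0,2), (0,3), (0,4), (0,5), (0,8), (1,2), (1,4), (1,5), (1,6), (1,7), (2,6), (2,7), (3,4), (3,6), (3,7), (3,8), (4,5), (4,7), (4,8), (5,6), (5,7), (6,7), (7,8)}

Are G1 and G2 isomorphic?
Yes, isomorphic

The graphs are isomorphic.
One valid mapping φ: V(G1) → V(G2): 0→7, 1→5, 2→2, 3→0, 4→3, 5→1, 6→4, 7→8, 8→6

Verify φ preserves adjacency — for each edge of G1, its image is an edge of G2:
  (0,1) → (φ(0),φ(1)) = (5,7) ∈ E(G2) ✓
  (0,2) → (φ(0),φ(2)) = (2,7) ∈ E(G2) ✓
  (0,4) → (φ(0),φ(4)) = (3,7) ∈ E(G2) ✓
  (0,5) → (φ(0),φ(5)) = (1,7) ∈ E(G2) ✓
  (0,6) → (φ(0),φ(6)) = (4,7) ∈ E(G2) ✓
  (0,7) → (φ(0),φ(7)) = (7,8) ∈ E(G2) ✓
  (0,8) → (φ(0),φ(8)) = (6,7) ∈ E(G2) ✓
  (1,3) → (φ(1),φ(3)) = (0,5) ∈ E(G2) ✓
  (1,5) → (φ(1),φ(5)) = (1,5) ∈ E(G2) ✓
  (1,6) → (φ(1),φ(6)) = (4,5) ∈ E(G2) ✓
  (1,8) → (φ(1),φ(8)) = (5,6) ∈ E(G2) ✓
  (2,3) → (φ(2),φ(3)) = (0,2) ∈ E(G2) ✓
  (2,5) → (φ(2),φ(5)) = (1,2) ∈ E(G2) ✓
  (2,8) → (φ(2),φ(8)) = (2,6) ∈ E(G2) ✓
  (3,4) → (φ(3),φ(4)) = (0,3) ∈ E(G2) ✓
  (3,6) → (φ(3),φ(6)) = (0,4) ∈ E(G2) ✓
  (3,7) → (φ(3),φ(7)) = (0,8) ∈ E(G2) ✓
  (4,6) → (φ(4),φ(6)) = (3,4) ∈ E(G2) ✓
  (4,7) → (φ(4),φ(7)) = (3,8) ∈ E(G2) ✓
  (4,8) → (φ(4),φ(8)) = (3,6) ∈ E(G2) ✓
  (5,6) → (φ(5),φ(6)) = (1,4) ∈ E(G2) ✓
  (5,8) → (φ(5),φ(8)) = (1,6) ∈ E(G2) ✓
  (6,7) → (φ(6),φ(7)) = (4,8) ∈ E(G2) ✓
All 23 edges of G1 map to edges of G2, and |E(G1)| = |E(G2)| = 23, so φ is a bijection on edges as well as vertices. Hence G1 ≅ G2.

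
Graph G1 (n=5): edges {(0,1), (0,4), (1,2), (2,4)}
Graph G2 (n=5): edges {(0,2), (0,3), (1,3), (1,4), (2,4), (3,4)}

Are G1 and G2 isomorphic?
No, not isomorphic

The graphs are NOT isomorphic.

Counting triangles (3-cliques): G1 has 0, G2 has 1.
Triangle count is an isomorphism invariant, so differing triangle counts rule out isomorphism.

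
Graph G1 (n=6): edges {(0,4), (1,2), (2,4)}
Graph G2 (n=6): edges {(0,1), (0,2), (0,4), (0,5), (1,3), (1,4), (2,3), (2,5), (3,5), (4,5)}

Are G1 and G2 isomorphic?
No, not isomorphic

The graphs are NOT isomorphic.

Counting triangles (3-cliques): G1 has 0, G2 has 4.
Triangle count is an isomorphism invariant, so differing triangle counts rule out isomorphism.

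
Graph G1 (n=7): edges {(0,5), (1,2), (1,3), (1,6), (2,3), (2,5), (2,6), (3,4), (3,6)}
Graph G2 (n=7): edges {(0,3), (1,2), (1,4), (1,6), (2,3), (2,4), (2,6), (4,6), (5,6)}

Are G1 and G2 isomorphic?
Yes, isomorphic

The graphs are isomorphic.
One valid mapping φ: V(G1) → V(G2): 0→0, 1→1, 2→2, 3→6, 4→5, 5→3, 6→4

Verify φ preserves adjacency — for each edge of G1, its image is an edge of G2:
  (0,5) → (φ(0),φ(5)) = (0,3) ∈ E(G2) ✓
  (1,2) → (φ(1),φ(2)) = (1,2) ∈ E(G2) ✓
  (1,3) → (φ(1),φ(3)) = (1,6) ∈ E(G2) ✓
  (1,6) → (φ(1),φ(6)) = (1,4) ∈ E(G2) ✓
  (2,3) → (φ(2),φ(3)) = (2,6) ∈ E(G2) ✓
  (2,5) → (φ(2),φ(5)) = (2,3) ∈ E(G2) ✓
  (2,6) → (φ(2),φ(6)) = (2,4) ∈ E(G2) ✓
  (3,4) → (φ(3),φ(4)) = (5,6) ∈ E(G2) ✓
  (3,6) → (φ(3),φ(6)) = (4,6) ∈ E(G2) ✓
All 9 edges of G1 map to edges of G2, and |E(G1)| = |E(G2)| = 9, so φ is a bijection on edges as well as vertices. Hence G1 ≅ G2.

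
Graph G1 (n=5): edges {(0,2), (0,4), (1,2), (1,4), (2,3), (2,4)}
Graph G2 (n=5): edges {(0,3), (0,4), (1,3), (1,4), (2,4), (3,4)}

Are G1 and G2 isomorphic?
Yes, isomorphic

The graphs are isomorphic.
One valid mapping φ: V(G1) → V(G2): 0→0, 1→1, 2→4, 3→2, 4→3

Verify φ preserves adjacency — for each edge of G1, its image is an edge of G2:
  (0,2) → (φ(0),φ(2)) = (0,4) ∈ E(G2) ✓
  (0,4) → (φ(0),φ(4)) = (0,3) ∈ E(G2) ✓
  (1,2) → (φ(1),φ(2)) = (1,4) ∈ E(G2) ✓
  (1,4) → (φ(1),φ(4)) = (1,3) ∈ E(G2) ✓
  (2,3) → (φ(2),φ(3)) = (2,4) ∈ E(G2) ✓
  (2,4) → (φ(2),φ(4)) = (3,4) ∈ E(G2) ✓
All 6 edges of G1 map to edges of G2, and |E(G1)| = |E(G2)| = 6, so φ is a bijection on edges as well as vertices. Hence G1 ≅ G2.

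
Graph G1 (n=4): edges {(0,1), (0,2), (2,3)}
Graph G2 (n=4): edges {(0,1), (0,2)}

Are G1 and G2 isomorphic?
No, not isomorphic

The graphs are NOT isomorphic.

Counting edges: G1 has 3 edge(s); G2 has 2 edge(s).
Edge count is an isomorphism invariant (a bijection on vertices induces a bijection on edges), so differing edge counts rule out isomorphism.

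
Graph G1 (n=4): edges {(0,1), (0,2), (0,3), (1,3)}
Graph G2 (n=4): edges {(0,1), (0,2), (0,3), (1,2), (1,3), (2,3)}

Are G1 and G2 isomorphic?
No, not isomorphic

The graphs are NOT isomorphic.

Counting triangles (3-cliques): G1 has 1, G2 has 4.
Triangle count is an isomorphism invariant, so differing triangle counts rule out isomorphism.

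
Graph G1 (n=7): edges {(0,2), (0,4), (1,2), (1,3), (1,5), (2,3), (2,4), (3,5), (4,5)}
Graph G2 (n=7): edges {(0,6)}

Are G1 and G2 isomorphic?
No, not isomorphic

The graphs are NOT isomorphic.

Connected components of G1: 2 component(s) with vertex sets [[6], [0, 1, 2, 3, 4, 5]], sizes [1, 6].
Connected components of G2: 6 component(s) with vertex sets [[1], [2], [3], [4], [5], [0, 6]], sizes [1, 1, 1, 1, 1, 2].
The number of connected components (and the multiset of component sizes) is an isomorphism invariant — an isomorphism maps each component of G1 bijectively onto a component of G2. Since G1 has 2 component(s) and G2 has 6, they cannot be isomorphic.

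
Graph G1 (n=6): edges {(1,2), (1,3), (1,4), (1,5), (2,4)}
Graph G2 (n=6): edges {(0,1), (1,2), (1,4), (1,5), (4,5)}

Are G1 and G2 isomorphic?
Yes, isomorphic

The graphs are isomorphic.
One valid mapping φ: V(G1) → V(G2): 0→3, 1→1, 2→4, 3→0, 4→5, 5→2

Verify φ preserves adjacency — for each edge of G1, its image is an edge of G2:
  (1,2) → (φ(1),φ(2)) = (1,4) ∈ E(G2) ✓
  (1,3) → (φ(1),φ(3)) = (0,1) ∈ E(G2) ✓
  (1,4) → (φ(1),φ(4)) = (1,5) ∈ E(G2) ✓
  (1,5) → (φ(1),φ(5)) = (1,2) ∈ E(G2) ✓
  (2,4) → (φ(2),φ(4)) = (4,5) ∈ E(G2) ✓
All 5 edges of G1 map to edges of G2, and |E(G1)| = |E(G2)| = 5, so φ is a bijection on edges as well as vertices. Hence G1 ≅ G2.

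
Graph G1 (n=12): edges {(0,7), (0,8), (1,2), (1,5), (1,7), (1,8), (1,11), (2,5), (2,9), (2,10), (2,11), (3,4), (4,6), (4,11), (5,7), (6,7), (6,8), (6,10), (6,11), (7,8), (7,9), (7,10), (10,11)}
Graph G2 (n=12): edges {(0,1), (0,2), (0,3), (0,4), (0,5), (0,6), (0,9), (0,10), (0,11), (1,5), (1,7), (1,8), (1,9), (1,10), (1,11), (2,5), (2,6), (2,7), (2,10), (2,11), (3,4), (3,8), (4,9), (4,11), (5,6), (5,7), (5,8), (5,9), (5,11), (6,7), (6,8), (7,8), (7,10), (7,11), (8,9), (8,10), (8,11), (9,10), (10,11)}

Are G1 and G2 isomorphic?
No, not isomorphic

The graphs are NOT isomorphic.

Degrees in G1: deg(0)=2, deg(1)=5, deg(2)=5, deg(3)=1, deg(4)=3, deg(5)=3, deg(6)=5, deg(7)=7, deg(8)=4, deg(9)=2, deg(10)=4, deg(11)=5.
Sorted degree sequence of G1: [7, 5, 5, 5, 5, 4, 4, 3, 3, 2, 2, 1].
Degrees in G2: deg(0)=9, deg(1)=7, deg(2)=6, deg(3)=3, deg(4)=4, deg(5)=8, deg(6)=5, deg(7)=7, deg(8)=8, deg(9)=6, deg(10)=7, deg(11)=8.
Sorted degree sequence of G2: [9, 8, 8, 8, 7, 7, 7, 6, 6, 5, 4, 3].
The (sorted) degree sequence is an isomorphism invariant, so since G1 and G2 have different degree sequences they cannot be isomorphic.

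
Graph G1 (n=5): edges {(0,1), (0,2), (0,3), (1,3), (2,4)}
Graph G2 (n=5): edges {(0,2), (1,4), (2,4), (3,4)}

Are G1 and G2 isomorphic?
No, not isomorphic

The graphs are NOT isomorphic.

Degrees in G1: deg(0)=3, deg(1)=2, deg(2)=2, deg(3)=2, deg(4)=1.
Sorted degree sequence of G1: [3, 2, 2, 2, 1].
Degrees in G2: deg(0)=1, deg(1)=1, deg(2)=2, deg(3)=1, deg(4)=3.
Sorted degree sequence of G2: [3, 2, 1, 1, 1].
The (sorted) degree sequence is an isomorphism invariant, so since G1 and G2 have different degree sequences they cannot be isomorphic.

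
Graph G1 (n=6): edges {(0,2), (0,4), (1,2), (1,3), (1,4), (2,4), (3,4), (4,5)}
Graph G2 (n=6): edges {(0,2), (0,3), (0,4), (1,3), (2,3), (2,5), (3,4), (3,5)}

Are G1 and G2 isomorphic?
Yes, isomorphic

The graphs are isomorphic.
One valid mapping φ: V(G1) → V(G2): 0→4, 1→2, 2→0, 3→5, 4→3, 5→1

Verify φ preserves adjacency — for each edge of G1, its image is an edge of G2:
  (0,2) → (φ(0),φ(2)) = (0,4) ∈ E(G2) ✓
  (0,4) → (φ(0),φ(4)) = (3,4) ∈ E(G2) ✓
  (1,2) → (φ(1),φ(2)) = (0,2) ∈ E(G2) ✓
  (1,3) → (φ(1),φ(3)) = (2,5) ∈ E(G2) ✓
  (1,4) → (φ(1),φ(4)) = (2,3) ∈ E(G2) ✓
  (2,4) → (φ(2),φ(4)) = (0,3) ∈ E(G2) ✓
  (3,4) → (φ(3),φ(4)) = (3,5) ∈ E(G2) ✓
  (4,5) → (φ(4),φ(5)) = (1,3) ∈ E(G2) ✓
All 8 edges of G1 map to edges of G2, and |E(G1)| = |E(G2)| = 8, so φ is a bijection on edges as well as vertices. Hence G1 ≅ G2.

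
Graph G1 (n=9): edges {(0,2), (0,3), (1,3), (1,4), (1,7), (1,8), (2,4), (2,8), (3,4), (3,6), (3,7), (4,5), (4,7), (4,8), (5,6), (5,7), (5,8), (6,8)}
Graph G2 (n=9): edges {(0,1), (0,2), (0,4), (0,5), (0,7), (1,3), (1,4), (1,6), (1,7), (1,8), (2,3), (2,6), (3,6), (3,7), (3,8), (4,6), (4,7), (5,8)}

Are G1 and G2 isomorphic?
Yes, isomorphic

The graphs are isomorphic.
One valid mapping φ: V(G1) → V(G2): 0→5, 1→7, 2→8, 3→0, 4→1, 5→6, 6→2, 7→4, 8→3

Verify φ preserves adjacency — for each edge of G1, its image is an edge of G2:
  (0,2) → (φ(0),φ(2)) = (5,8) ∈ E(G2) ✓
  (0,3) → (φ(0),φ(3)) = (0,5) ∈ E(G2) ✓
  (1,3) → (φ(1),φ(3)) = (0,7) ∈ E(G2) ✓
  (1,4) → (φ(1),φ(4)) = (1,7) ∈ E(G2) ✓
  (1,7) → (φ(1),φ(7)) = (4,7) ∈ E(G2) ✓
  (1,8) → (φ(1),φ(8)) = (3,7) ∈ E(G2) ✓
  (2,4) → (φ(2),φ(4)) = (1,8) ∈ E(G2) ✓
  (2,8) → (φ(2),φ(8)) = (3,8) ∈ E(G2) ✓
  (3,4) → (φ(3),φ(4)) = (0,1) ∈ E(G2) ✓
  (3,6) → (φ(3),φ(6)) = (0,2) ∈ E(G2) ✓
  (3,7) → (φ(3),φ(7)) = (0,4) ∈ E(G2) ✓
  (4,5) → (φ(4),φ(5)) = (1,6) ∈ E(G2) ✓
  (4,7) → (φ(4),φ(7)) = (1,4) ∈ E(G2) ✓
  (4,8) → (φ(4),φ(8)) = (1,3) ∈ E(G2) ✓
  (5,6) → (φ(5),φ(6)) = (2,6) ∈ E(G2) ✓
  (5,7) → (φ(5),φ(7)) = (4,6) ∈ E(G2) ✓
  (5,8) → (φ(5),φ(8)) = (3,6) ∈ E(G2) ✓
  (6,8) → (φ(6),φ(8)) = (2,3) ∈ E(G2) ✓
All 18 edges of G1 map to edges of G2, and |E(G1)| = |E(G2)| = 18, so φ is a bijection on edges as well as vertices. Hence G1 ≅ G2.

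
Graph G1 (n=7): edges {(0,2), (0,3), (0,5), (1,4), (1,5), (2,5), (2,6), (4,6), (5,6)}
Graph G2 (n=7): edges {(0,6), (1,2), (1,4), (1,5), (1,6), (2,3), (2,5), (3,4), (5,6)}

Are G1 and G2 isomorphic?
Yes, isomorphic

The graphs are isomorphic.
One valid mapping φ: V(G1) → V(G2): 0→6, 1→4, 2→5, 3→0, 4→3, 5→1, 6→2

Verify φ preserves adjacency — for each edge of G1, its image is an edge of G2:
  (0,2) → (φ(0),φ(2)) = (5,6) ∈ E(G2) ✓
  (0,3) → (φ(0),φ(3)) = (0,6) ∈ E(G2) ✓
  (0,5) → (φ(0),φ(5)) = (1,6) ∈ E(G2) ✓
  (1,4) → (φ(1),φ(4)) = (3,4) ∈ E(G2) ✓
  (1,5) → (φ(1),φ(5)) = (1,4) ∈ E(G2) ✓
  (2,5) → (φ(2),φ(5)) = (1,5) ∈ E(G2) ✓
  (2,6) → (φ(2),φ(6)) = (2,5) ∈ E(G2) ✓
  (4,6) → (φ(4),φ(6)) = (2,3) ∈ E(G2) ✓
  (5,6) → (φ(5),φ(6)) = (1,2) ∈ E(G2) ✓
All 9 edges of G1 map to edges of G2, and |E(G1)| = |E(G2)| = 9, so φ is a bijection on edges as well as vertices. Hence G1 ≅ G2.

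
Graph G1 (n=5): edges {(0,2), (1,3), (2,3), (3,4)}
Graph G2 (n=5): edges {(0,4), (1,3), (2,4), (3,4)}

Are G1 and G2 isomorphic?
Yes, isomorphic

The graphs are isomorphic.
One valid mapping φ: V(G1) → V(G2): 0→1, 1→2, 2→3, 3→4, 4→0

Verify φ preserves adjacency — for each edge of G1, its image is an edge of G2:
  (0,2) → (φ(0),φ(2)) = (1,3) ∈ E(G2) ✓
  (1,3) → (φ(1),φ(3)) = (2,4) ∈ E(G2) ✓
  (2,3) → (φ(2),φ(3)) = (3,4) ∈ E(G2) ✓
  (3,4) → (φ(3),φ(4)) = (0,4) ∈ E(G2) ✓
All 4 edges of G1 map to edges of G2, and |E(G1)| = |E(G2)| = 4, so φ is a bijection on edges as well as vertices. Hence G1 ≅ G2.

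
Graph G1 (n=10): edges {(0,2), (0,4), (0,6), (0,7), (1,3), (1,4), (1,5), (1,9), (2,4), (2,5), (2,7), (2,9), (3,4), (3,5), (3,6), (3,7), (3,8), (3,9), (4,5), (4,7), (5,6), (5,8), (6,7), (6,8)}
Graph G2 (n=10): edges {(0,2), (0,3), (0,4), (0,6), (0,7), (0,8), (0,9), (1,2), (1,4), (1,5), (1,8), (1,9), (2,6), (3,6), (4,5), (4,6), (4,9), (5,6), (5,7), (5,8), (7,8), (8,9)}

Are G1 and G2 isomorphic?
No, not isomorphic

The graphs are NOT isomorphic.

Counting triangles (3-cliques): G1 has 17, G2 has 12.
Triangle count is an isomorphism invariant, so differing triangle counts rule out isomorphism.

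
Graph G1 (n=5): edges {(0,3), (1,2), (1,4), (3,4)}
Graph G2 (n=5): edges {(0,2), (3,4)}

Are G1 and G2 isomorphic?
No, not isomorphic

The graphs are NOT isomorphic.

Connected components of G1: 1 component(s) with vertex sets [[0, 1, 2, 3, 4]], sizes [5].
Connected components of G2: 3 component(s) with vertex sets [[1], [0, 2], [3, 4]], sizes [1, 2, 2].
The number of connected components (and the multiset of component sizes) is an isomorphism invariant — an isomorphism maps each component of G1 bijectively onto a component of G2. Since G1 has 1 component(s) and G2 has 3, they cannot be isomorphic.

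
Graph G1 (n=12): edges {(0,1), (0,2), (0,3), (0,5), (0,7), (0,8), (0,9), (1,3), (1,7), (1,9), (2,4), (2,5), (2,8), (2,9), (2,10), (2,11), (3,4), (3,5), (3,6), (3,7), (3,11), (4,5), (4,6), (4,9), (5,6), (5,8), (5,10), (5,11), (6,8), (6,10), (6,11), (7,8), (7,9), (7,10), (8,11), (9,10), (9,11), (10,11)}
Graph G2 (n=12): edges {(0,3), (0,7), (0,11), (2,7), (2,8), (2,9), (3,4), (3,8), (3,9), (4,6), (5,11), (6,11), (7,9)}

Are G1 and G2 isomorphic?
No, not isomorphic

The graphs are NOT isomorphic.

Connected components of G1: 1 component(s) with vertex sets [[0, 1, 2, 3, 4, 5, 6, 7, 8, 9, 10, 11]], sizes [12].
Connected components of G2: 3 component(s) with vertex sets [[1], [10], [0, 2, 3, 4, 5, 6, 7, 8, 9, 11]], sizes [1, 1, 10].
The number of connected components (and the multiset of component sizes) is an isomorphism invariant — an isomorphism maps each component of G1 bijectively onto a component of G2. Since G1 has 1 component(s) and G2 has 3, they cannot be isomorphic.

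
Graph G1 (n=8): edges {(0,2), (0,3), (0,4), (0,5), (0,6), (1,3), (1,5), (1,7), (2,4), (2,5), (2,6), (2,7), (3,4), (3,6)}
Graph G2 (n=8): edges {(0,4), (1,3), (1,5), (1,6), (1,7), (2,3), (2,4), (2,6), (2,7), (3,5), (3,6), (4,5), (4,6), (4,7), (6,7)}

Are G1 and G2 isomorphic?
No, not isomorphic

The graphs are NOT isomorphic.

Counting triangles (3-cliques): G1 has 5, G2 has 8.
Triangle count is an isomorphism invariant, so differing triangle counts rule out isomorphism.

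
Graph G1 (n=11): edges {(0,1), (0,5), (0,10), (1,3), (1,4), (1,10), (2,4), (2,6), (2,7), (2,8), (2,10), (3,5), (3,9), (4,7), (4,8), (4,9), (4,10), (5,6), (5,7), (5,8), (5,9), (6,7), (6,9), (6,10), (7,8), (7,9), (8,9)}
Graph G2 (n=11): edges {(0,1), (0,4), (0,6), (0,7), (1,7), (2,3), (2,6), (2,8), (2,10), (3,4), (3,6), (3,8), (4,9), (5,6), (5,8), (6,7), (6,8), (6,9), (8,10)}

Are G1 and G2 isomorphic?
No, not isomorphic

The graphs are NOT isomorphic.

Degrees in G1: deg(0)=3, deg(1)=4, deg(2)=5, deg(3)=3, deg(4)=6, deg(5)=6, deg(6)=5, deg(7)=6, deg(8)=5, deg(9)=6, deg(10)=5.
Sorted degree sequence of G1: [6, 6, 6, 6, 5, 5, 5, 5, 4, 3, 3].
Degrees in G2: deg(0)=4, deg(1)=2, deg(2)=4, deg(3)=4, deg(4)=3, deg(5)=2, deg(6)=7, deg(7)=3, deg(8)=5, deg(9)=2, deg(10)=2.
Sorted degree sequence of G2: [7, 5, 4, 4, 4, 3, 3, 2, 2, 2, 2].
The (sorted) degree sequence is an isomorphism invariant, so since G1 and G2 have different degree sequences they cannot be isomorphic.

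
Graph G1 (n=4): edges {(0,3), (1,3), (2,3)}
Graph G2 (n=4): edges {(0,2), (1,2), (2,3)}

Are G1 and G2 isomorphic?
Yes, isomorphic

The graphs are isomorphic.
One valid mapping φ: V(G1) → V(G2): 0→1, 1→3, 2→0, 3→2

Verify φ preserves adjacency — for each edge of G1, its image is an edge of G2:
  (0,3) → (φ(0),φ(3)) = (1,2) ∈ E(G2) ✓
  (1,3) → (φ(1),φ(3)) = (2,3) ∈ E(G2) ✓
  (2,3) → (φ(2),φ(3)) = (0,2) ∈ E(G2) ✓
All 3 edges of G1 map to edges of G2, and |E(G1)| = |E(G2)| = 3, so φ is a bijection on edges as well as vertices. Hence G1 ≅ G2.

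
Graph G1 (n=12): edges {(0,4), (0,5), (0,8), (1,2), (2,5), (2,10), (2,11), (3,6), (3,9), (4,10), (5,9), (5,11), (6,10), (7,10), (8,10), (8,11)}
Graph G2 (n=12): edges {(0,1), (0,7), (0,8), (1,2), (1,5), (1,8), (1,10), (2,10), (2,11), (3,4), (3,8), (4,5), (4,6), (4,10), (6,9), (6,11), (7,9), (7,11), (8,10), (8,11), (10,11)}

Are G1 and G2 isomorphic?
No, not isomorphic

The graphs are NOT isomorphic.

Degrees in G1: deg(0)=3, deg(1)=1, deg(2)=4, deg(3)=2, deg(4)=2, deg(5)=4, deg(6)=2, deg(7)=1, deg(8)=3, deg(9)=2, deg(10)=5, deg(11)=3.
Sorted degree sequence of G1: [5, 4, 4, 3, 3, 3, 2, 2, 2, 2, 1, 1].
Degrees in G2: deg(0)=3, deg(1)=5, deg(2)=3, deg(3)=2, deg(4)=4, deg(5)=2, deg(6)=3, deg(7)=3, deg(8)=5, deg(9)=2, deg(10)=5, deg(11)=5.
Sorted degree sequence of G2: [5, 5, 5, 5, 4, 3, 3, 3, 3, 2, 2, 2].
The (sorted) degree sequence is an isomorphism invariant, so since G1 and G2 have different degree sequences they cannot be isomorphic.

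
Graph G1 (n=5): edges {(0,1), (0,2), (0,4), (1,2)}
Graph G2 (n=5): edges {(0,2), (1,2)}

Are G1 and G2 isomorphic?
No, not isomorphic

The graphs are NOT isomorphic.

Counting edges: G1 has 4 edge(s); G2 has 2 edge(s).
Edge count is an isomorphism invariant (a bijection on vertices induces a bijection on edges), so differing edge counts rule out isomorphism.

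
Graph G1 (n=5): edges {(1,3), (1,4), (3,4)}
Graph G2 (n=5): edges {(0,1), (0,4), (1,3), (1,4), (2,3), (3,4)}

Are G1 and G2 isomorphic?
No, not isomorphic

The graphs are NOT isomorphic.

Degrees in G1: deg(0)=0, deg(1)=2, deg(2)=0, deg(3)=2, deg(4)=2.
Sorted degree sequence of G1: [2, 2, 2, 0, 0].
Degrees in G2: deg(0)=2, deg(1)=3, deg(2)=1, deg(3)=3, deg(4)=3.
Sorted degree sequence of G2: [3, 3, 3, 2, 1].
The (sorted) degree sequence is an isomorphism invariant, so since G1 and G2 have different degree sequences they cannot be isomorphic.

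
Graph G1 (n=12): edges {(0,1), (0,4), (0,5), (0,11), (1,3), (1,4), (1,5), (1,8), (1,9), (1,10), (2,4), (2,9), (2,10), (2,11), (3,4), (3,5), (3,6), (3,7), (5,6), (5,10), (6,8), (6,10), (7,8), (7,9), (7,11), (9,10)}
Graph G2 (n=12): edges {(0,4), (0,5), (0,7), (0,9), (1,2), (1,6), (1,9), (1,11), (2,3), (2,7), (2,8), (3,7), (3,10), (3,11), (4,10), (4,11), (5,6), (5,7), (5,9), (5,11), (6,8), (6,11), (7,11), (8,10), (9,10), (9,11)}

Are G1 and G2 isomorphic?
Yes, isomorphic

The graphs are isomorphic.
One valid mapping φ: V(G1) → V(G2): 0→6, 1→11, 2→2, 3→9, 4→1, 5→5, 6→0, 7→10, 8→4, 9→3, 10→7, 11→8

Verify φ preserves adjacency — for each edge of G1, its image is an edge of G2:
  (0,1) → (φ(0),φ(1)) = (6,11) ∈ E(G2) ✓
  (0,4) → (φ(0),φ(4)) = (1,6) ∈ E(G2) ✓
  (0,5) → (φ(0),φ(5)) = (5,6) ∈ E(G2) ✓
  (0,11) → (φ(0),φ(11)) = (6,8) ∈ E(G2) ✓
  (1,3) → (φ(1),φ(3)) = (9,11) ∈ E(G2) ✓
  (1,4) → (φ(1),φ(4)) = (1,11) ∈ E(G2) ✓
  (1,5) → (φ(1),φ(5)) = (5,11) ∈ E(G2) ✓
  (1,8) → (φ(1),φ(8)) = (4,11) ∈ E(G2) ✓
  (1,9) → (φ(1),φ(9)) = (3,11) ∈ E(G2) ✓
  (1,10) → (φ(1),φ(10)) = (7,11) ∈ E(G2) ✓
  (2,4) → (φ(2),φ(4)) = (1,2) ∈ E(G2) ✓
  (2,9) → (φ(2),φ(9)) = (2,3) ∈ E(G2) ✓
  (2,10) → (φ(2),φ(10)) = (2,7) ∈ E(G2) ✓
  (2,11) → (φ(2),φ(11)) = (2,8) ∈ E(G2) ✓
  (3,4) → (φ(3),φ(4)) = (1,9) ∈ E(G2) ✓
  (3,5) → (φ(3),φ(5)) = (5,9) ∈ E(G2) ✓
  (3,6) → (φ(3),φ(6)) = (0,9) ∈ E(G2) ✓
  (3,7) → (φ(3),φ(7)) = (9,10) ∈ E(G2) ✓
  (5,6) → (φ(5),φ(6)) = (0,5) ∈ E(G2) ✓
  (5,10) → (φ(5),φ(10)) = (5,7) ∈ E(G2) ✓
  (6,8) → (φ(6),φ(8)) = (0,4) ∈ E(G2) ✓
  (6,10) → (φ(6),φ(10)) = (0,7) ∈ E(G2) ✓
  (7,8) → (φ(7),φ(8)) = (4,10) ∈ E(G2) ✓
  (7,9) → (φ(7),φ(9)) = (3,10) ∈ E(G2) ✓
  (7,11) → (φ(7),φ(11)) = (8,10) ∈ E(G2) ✓
  (9,10) → (φ(9),φ(10)) = (3,7) ∈ E(G2) ✓
All 26 edges of G1 map to edges of G2, and |E(G1)| = |E(G2)| = 26, so φ is a bijection on edges as well as vertices. Hence G1 ≅ G2.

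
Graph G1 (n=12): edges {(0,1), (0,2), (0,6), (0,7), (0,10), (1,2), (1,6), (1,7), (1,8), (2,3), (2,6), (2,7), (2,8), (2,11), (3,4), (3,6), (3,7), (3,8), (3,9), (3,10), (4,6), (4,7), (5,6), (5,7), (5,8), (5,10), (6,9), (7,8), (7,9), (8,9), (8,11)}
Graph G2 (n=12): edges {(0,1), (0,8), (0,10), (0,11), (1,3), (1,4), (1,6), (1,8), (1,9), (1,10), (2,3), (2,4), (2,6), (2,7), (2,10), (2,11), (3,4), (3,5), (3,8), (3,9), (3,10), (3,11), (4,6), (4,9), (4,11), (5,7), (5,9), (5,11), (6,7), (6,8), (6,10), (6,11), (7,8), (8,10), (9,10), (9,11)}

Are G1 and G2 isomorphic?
No, not isomorphic

The graphs are NOT isomorphic.

Counting triangles (3-cliques): G1 has 22, G2 has 33.
Triangle count is an isomorphism invariant, so differing triangle counts rule out isomorphism.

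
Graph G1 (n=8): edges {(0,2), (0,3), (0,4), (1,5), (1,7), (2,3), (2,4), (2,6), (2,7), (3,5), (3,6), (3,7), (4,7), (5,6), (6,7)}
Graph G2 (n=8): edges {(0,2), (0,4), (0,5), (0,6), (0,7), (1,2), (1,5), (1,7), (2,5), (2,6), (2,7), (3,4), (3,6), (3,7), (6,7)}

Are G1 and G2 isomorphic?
Yes, isomorphic

The graphs are isomorphic.
One valid mapping φ: V(G1) → V(G2): 0→1, 1→4, 2→2, 3→7, 4→5, 5→3, 6→6, 7→0

Verify φ preserves adjacency — for each edge of G1, its image is an edge of G2:
  (0,2) → (φ(0),φ(2)) = (1,2) ∈ E(G2) ✓
  (0,3) → (φ(0),φ(3)) = (1,7) ∈ E(G2) ✓
  (0,4) → (φ(0),φ(4)) = (1,5) ∈ E(G2) ✓
  (1,5) → (φ(1),φ(5)) = (3,4) ∈ E(G2) ✓
  (1,7) → (φ(1),φ(7)) = (0,4) ∈ E(G2) ✓
  (2,3) → (φ(2),φ(3)) = (2,7) ∈ E(G2) ✓
  (2,4) → (φ(2),φ(4)) = (2,5) ∈ E(G2) ✓
  (2,6) → (φ(2),φ(6)) = (2,6) ∈ E(G2) ✓
  (2,7) → (φ(2),φ(7)) = (0,2) ∈ E(G2) ✓
  (3,5) → (φ(3),φ(5)) = (3,7) ∈ E(G2) ✓
  (3,6) → (φ(3),φ(6)) = (6,7) ∈ E(G2) ✓
  (3,7) → (φ(3),φ(7)) = (0,7) ∈ E(G2) ✓
  (4,7) → (φ(4),φ(7)) = (0,5) ∈ E(G2) ✓
  (5,6) → (φ(5),φ(6)) = (3,6) ∈ E(G2) ✓
  (6,7) → (φ(6),φ(7)) = (0,6) ∈ E(G2) ✓
All 15 edges of G1 map to edges of G2, and |E(G1)| = |E(G2)| = 15, so φ is a bijection on edges as well as vertices. Hence G1 ≅ G2.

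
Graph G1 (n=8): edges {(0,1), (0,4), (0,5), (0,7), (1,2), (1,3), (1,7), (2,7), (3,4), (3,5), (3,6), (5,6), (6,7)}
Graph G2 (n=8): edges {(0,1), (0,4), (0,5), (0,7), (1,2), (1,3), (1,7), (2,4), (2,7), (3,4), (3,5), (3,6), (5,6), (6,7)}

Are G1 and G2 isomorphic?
No, not isomorphic

The graphs are NOT isomorphic.

Counting edges: G1 has 13 edge(s); G2 has 14 edge(s).
Edge count is an isomorphism invariant (a bijection on vertices induces a bijection on edges), so differing edge counts rule out isomorphism.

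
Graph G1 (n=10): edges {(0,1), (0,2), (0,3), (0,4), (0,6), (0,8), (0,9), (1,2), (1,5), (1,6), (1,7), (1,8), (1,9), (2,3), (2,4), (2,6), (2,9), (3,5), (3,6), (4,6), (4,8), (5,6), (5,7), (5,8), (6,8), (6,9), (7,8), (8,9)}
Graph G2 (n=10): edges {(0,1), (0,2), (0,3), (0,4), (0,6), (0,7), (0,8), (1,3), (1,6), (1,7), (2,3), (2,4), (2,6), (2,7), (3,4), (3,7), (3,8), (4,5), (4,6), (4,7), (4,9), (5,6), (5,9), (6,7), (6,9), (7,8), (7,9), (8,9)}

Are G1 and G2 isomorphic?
Yes, isomorphic

The graphs are isomorphic.
One valid mapping φ: V(G1) → V(G2): 0→0, 1→4, 2→3, 3→8, 4→1, 5→9, 6→7, 7→5, 8→6, 9→2

Verify φ preserves adjacency — for each edge of G1, its image is an edge of G2:
  (0,1) → (φ(0),φ(1)) = (0,4) ∈ E(G2) ✓
  (0,2) → (φ(0),φ(2)) = (0,3) ∈ E(G2) ✓
  (0,3) → (φ(0),φ(3)) = (0,8) ∈ E(G2) ✓
  (0,4) → (φ(0),φ(4)) = (0,1) ∈ E(G2) ✓
  (0,6) → (φ(0),φ(6)) = (0,7) ∈ E(G2) ✓
  (0,8) → (φ(0),φ(8)) = (0,6) ∈ E(G2) ✓
  (0,9) → (φ(0),φ(9)) = (0,2) ∈ E(G2) ✓
  (1,2) → (φ(1),φ(2)) = (3,4) ∈ E(G2) ✓
  (1,5) → (φ(1),φ(5)) = (4,9) ∈ E(G2) ✓
  (1,6) → (φ(1),φ(6)) = (4,7) ∈ E(G2) ✓
  (1,7) → (φ(1),φ(7)) = (4,5) ∈ E(G2) ✓
  (1,8) → (φ(1),φ(8)) = (4,6) ∈ E(G2) ✓
  (1,9) → (φ(1),φ(9)) = (2,4) ∈ E(G2) ✓
  (2,3) → (φ(2),φ(3)) = (3,8) ∈ E(G2) ✓
  (2,4) → (φ(2),φ(4)) = (1,3) ∈ E(G2) ✓
  (2,6) → (φ(2),φ(6)) = (3,7) ∈ E(G2) ✓
  (2,9) → (φ(2),φ(9)) = (2,3) ∈ E(G2) ✓
  (3,5) → (φ(3),φ(5)) = (8,9) ∈ E(G2) ✓
  (3,6) → (φ(3),φ(6)) = (7,8) ∈ E(G2) ✓
  (4,6) → (φ(4),φ(6)) = (1,7) ∈ E(G2) ✓
  (4,8) → (φ(4),φ(8)) = (1,6) ∈ E(G2) ✓
  (5,6) → (φ(5),φ(6)) = (7,9) ∈ E(G2) ✓
  (5,7) → (φ(5),φ(7)) = (5,9) ∈ E(G2) ✓
  (5,8) → (φ(5),φ(8)) = (6,9) ∈ E(G2) ✓
  (6,8) → (φ(6),φ(8)) = (6,7) ∈ E(G2) ✓
  (6,9) → (φ(6),φ(9)) = (2,7) ∈ E(G2) ✓
  (7,8) → (φ(7),φ(8)) = (5,6) ∈ E(G2) ✓
  (8,9) → (φ(8),φ(9)) = (2,6) ∈ E(G2) ✓
All 28 edges of G1 map to edges of G2, and |E(G1)| = |E(G2)| = 28, so φ is a bijection on edges as well as vertices. Hence G1 ≅ G2.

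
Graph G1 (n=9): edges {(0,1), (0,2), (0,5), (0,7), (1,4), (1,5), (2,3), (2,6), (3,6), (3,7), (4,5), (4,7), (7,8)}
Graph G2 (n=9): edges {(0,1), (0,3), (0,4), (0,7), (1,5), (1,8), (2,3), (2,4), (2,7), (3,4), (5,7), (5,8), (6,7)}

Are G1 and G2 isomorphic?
Yes, isomorphic

The graphs are isomorphic.
One valid mapping φ: V(G1) → V(G2): 0→0, 1→4, 2→1, 3→5, 4→2, 5→3, 6→8, 7→7, 8→6

Verify φ preserves adjacency — for each edge of G1, its image is an edge of G2:
  (0,1) → (φ(0),φ(1)) = (0,4) ∈ E(G2) ✓
  (0,2) → (φ(0),φ(2)) = (0,1) ∈ E(G2) ✓
  (0,5) → (φ(0),φ(5)) = (0,3) ∈ E(G2) ✓
  (0,7) → (φ(0),φ(7)) = (0,7) ∈ E(G2) ✓
  (1,4) → (φ(1),φ(4)) = (2,4) ∈ E(G2) ✓
  (1,5) → (φ(1),φ(5)) = (3,4) ∈ E(G2) ✓
  (2,3) → (φ(2),φ(3)) = (1,5) ∈ E(G2) ✓
  (2,6) → (φ(2),φ(6)) = (1,8) ∈ E(G2) ✓
  (3,6) → (φ(3),φ(6)) = (5,8) ∈ E(G2) ✓
  (3,7) → (φ(3),φ(7)) = (5,7) ∈ E(G2) ✓
  (4,5) → (φ(4),φ(5)) = (2,3) ∈ E(G2) ✓
  (4,7) → (φ(4),φ(7)) = (2,7) ∈ E(G2) ✓
  (7,8) → (φ(7),φ(8)) = (6,7) ∈ E(G2) ✓
All 13 edges of G1 map to edges of G2, and |E(G1)| = |E(G2)| = 13, so φ is a bijection on edges as well as vertices. Hence G1 ≅ G2.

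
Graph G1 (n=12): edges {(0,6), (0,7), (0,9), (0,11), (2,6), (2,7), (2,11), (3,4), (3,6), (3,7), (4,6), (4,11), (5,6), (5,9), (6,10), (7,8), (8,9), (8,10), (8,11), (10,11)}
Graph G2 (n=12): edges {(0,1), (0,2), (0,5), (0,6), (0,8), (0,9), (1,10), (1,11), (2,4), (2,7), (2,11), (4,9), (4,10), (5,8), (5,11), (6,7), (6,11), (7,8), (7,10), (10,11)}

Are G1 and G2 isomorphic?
Yes, isomorphic

The graphs are isomorphic.
One valid mapping φ: V(G1) → V(G2): 0→2, 1→3, 2→6, 3→8, 4→5, 5→9, 6→0, 7→7, 8→10, 9→4, 10→1, 11→11

Verify φ preserves adjacency — for each edge of G1, its image is an edge of G2:
  (0,6) → (φ(0),φ(6)) = (0,2) ∈ E(G2) ✓
  (0,7) → (φ(0),φ(7)) = (2,7) ∈ E(G2) ✓
  (0,9) → (φ(0),φ(9)) = (2,4) ∈ E(G2) ✓
  (0,11) → (φ(0),φ(11)) = (2,11) ∈ E(G2) ✓
  (2,6) → (φ(2),φ(6)) = (0,6) ∈ E(G2) ✓
  (2,7) → (φ(2),φ(7)) = (6,7) ∈ E(G2) ✓
  (2,11) → (φ(2),φ(11)) = (6,11) ∈ E(G2) ✓
  (3,4) → (φ(3),φ(4)) = (5,8) ∈ E(G2) ✓
  (3,6) → (φ(3),φ(6)) = (0,8) ∈ E(G2) ✓
  (3,7) → (φ(3),φ(7)) = (7,8) ∈ E(G2) ✓
  (4,6) → (φ(4),φ(6)) = (0,5) ∈ E(G2) ✓
  (4,11) → (φ(4),φ(11)) = (5,11) ∈ E(G2) ✓
  (5,6) → (φ(5),φ(6)) = (0,9) ∈ E(G2) ✓
  (5,9) → (φ(5),φ(9)) = (4,9) ∈ E(G2) ✓
  (6,10) → (φ(6),φ(10)) = (0,1) ∈ E(G2) ✓
  (7,8) → (φ(7),φ(8)) = (7,10) ∈ E(G2) ✓
  (8,9) → (φ(8),φ(9)) = (4,10) ∈ E(G2) ✓
  (8,10) → (φ(8),φ(10)) = (1,10) ∈ E(G2) ✓
  (8,11) → (φ(8),φ(11)) = (10,11) ∈ E(G2) ✓
  (10,11) → (φ(10),φ(11)) = (1,11) ∈ E(G2) ✓
All 20 edges of G1 map to edges of G2, and |E(G1)| = |E(G2)| = 20, so φ is a bijection on edges as well as vertices. Hence G1 ≅ G2.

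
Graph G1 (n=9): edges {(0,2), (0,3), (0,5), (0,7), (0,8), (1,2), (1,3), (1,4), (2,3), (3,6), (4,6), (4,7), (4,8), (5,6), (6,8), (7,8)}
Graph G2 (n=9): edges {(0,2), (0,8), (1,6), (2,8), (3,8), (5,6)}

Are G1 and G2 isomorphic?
No, not isomorphic

The graphs are NOT isomorphic.

Connected components of G1: 1 component(s) with vertex sets [[0, 1, 2, 3, 4, 5, 6, 7, 8]], sizes [9].
Connected components of G2: 4 component(s) with vertex sets [[4], [7], [1, 5, 6], [0, 2, 3, 8]], sizes [1, 1, 3, 4].
The number of connected components (and the multiset of component sizes) is an isomorphism invariant — an isomorphism maps each component of G1 bijectively onto a component of G2. Since G1 has 1 component(s) and G2 has 4, they cannot be isomorphic.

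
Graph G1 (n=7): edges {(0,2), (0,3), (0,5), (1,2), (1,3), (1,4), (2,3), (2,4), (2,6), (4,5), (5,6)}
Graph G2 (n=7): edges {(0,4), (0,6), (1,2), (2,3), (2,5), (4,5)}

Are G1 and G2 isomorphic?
No, not isomorphic

The graphs are NOT isomorphic.

Counting triangles (3-cliques): G1 has 3, G2 has 0.
Triangle count is an isomorphism invariant, so differing triangle counts rule out isomorphism.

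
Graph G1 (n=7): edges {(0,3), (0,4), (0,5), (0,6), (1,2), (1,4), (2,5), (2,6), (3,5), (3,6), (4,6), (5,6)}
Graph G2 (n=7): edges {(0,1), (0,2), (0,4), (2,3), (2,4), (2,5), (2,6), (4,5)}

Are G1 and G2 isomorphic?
No, not isomorphic

The graphs are NOT isomorphic.

Degrees in G1: deg(0)=4, deg(1)=2, deg(2)=3, deg(3)=3, deg(4)=3, deg(5)=4, deg(6)=5.
Sorted degree sequence of G1: [5, 4, 4, 3, 3, 3, 2].
Degrees in G2: deg(0)=3, deg(1)=1, deg(2)=5, deg(3)=1, deg(4)=3, deg(5)=2, deg(6)=1.
Sorted degree sequence of G2: [5, 3, 3, 2, 1, 1, 1].
The (sorted) degree sequence is an isomorphism invariant, so since G1 and G2 have different degree sequences they cannot be isomorphic.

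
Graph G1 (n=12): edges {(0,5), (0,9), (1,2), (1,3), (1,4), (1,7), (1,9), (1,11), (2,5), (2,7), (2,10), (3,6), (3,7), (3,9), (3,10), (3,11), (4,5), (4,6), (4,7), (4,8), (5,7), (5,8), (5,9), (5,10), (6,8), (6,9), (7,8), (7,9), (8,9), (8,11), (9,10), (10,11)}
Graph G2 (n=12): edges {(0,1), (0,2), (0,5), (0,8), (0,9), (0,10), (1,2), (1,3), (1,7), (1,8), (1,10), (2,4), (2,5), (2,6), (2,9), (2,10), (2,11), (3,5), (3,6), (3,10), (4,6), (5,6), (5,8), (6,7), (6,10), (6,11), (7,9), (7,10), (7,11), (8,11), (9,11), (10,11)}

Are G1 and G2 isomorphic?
Yes, isomorphic

The graphs are isomorphic.
One valid mapping φ: V(G1) → V(G2): 0→4, 1→1, 2→3, 3→0, 4→7, 5→6, 6→9, 7→10, 8→11, 9→2, 10→5, 11→8

Verify φ preserves adjacency — for each edge of G1, its image is an edge of G2:
  (0,5) → (φ(0),φ(5)) = (4,6) ∈ E(G2) ✓
  (0,9) → (φ(0),φ(9)) = (2,4) ∈ E(G2) ✓
  (1,2) → (φ(1),φ(2)) = (1,3) ∈ E(G2) ✓
  (1,3) → (φ(1),φ(3)) = (0,1) ∈ E(G2) ✓
  (1,4) → (φ(1),φ(4)) = (1,7) ∈ E(G2) ✓
  (1,7) → (φ(1),φ(7)) = (1,10) ∈ E(G2) ✓
  (1,9) → (φ(1),φ(9)) = (1,2) ∈ E(G2) ✓
  (1,11) → (φ(1),φ(11)) = (1,8) ∈ E(G2) ✓
  (2,5) → (φ(2),φ(5)) = (3,6) ∈ E(G2) ✓
  (2,7) → (φ(2),φ(7)) = (3,10) ∈ E(G2) ✓
  (2,10) → (φ(2),φ(10)) = (3,5) ∈ E(G2) ✓
  (3,6) → (φ(3),φ(6)) = (0,9) ∈ E(G2) ✓
  (3,7) → (φ(3),φ(7)) = (0,10) ∈ E(G2) ✓
  (3,9) → (φ(3),φ(9)) = (0,2) ∈ E(G2) ✓
  (3,10) → (φ(3),φ(10)) = (0,5) ∈ E(G2) ✓
  (3,11) → (φ(3),φ(11)) = (0,8) ∈ E(G2) ✓
  (4,5) → (φ(4),φ(5)) = (6,7) ∈ E(G2) ✓
  (4,6) → (φ(4),φ(6)) = (7,9) ∈ E(G2) ✓
  (4,7) → (φ(4),φ(7)) = (7,10) ∈ E(G2) ✓
  (4,8) → (φ(4),φ(8)) = (7,11) ∈ E(G2) ✓
  (5,7) → (φ(5),φ(7)) = (6,10) ∈ E(G2) ✓
  (5,8) → (φ(5),φ(8)) = (6,11) ∈ E(G2) ✓
  (5,9) → (φ(5),φ(9)) = (2,6) ∈ E(G2) ✓
  (5,10) → (φ(5),φ(10)) = (5,6) ∈ E(G2) ✓
  (6,8) → (φ(6),φ(8)) = (9,11) ∈ E(G2) ✓
  (6,9) → (φ(6),φ(9)) = (2,9) ∈ E(G2) ✓
  (7,8) → (φ(7),φ(8)) = (10,11) ∈ E(G2) ✓
  (7,9) → (φ(7),φ(9)) = (2,10) ∈ E(G2) ✓
  (8,9) → (φ(8),φ(9)) = (2,11) ∈ E(G2) ✓
  (8,11) → (φ(8),φ(11)) = (8,11) ∈ E(G2) ✓
  (9,10) → (φ(9),φ(10)) = (2,5) ∈ E(G2) ✓
  (10,11) → (φ(10),φ(11)) = (5,8) ∈ E(G2) ✓
All 32 edges of G1 map to edges of G2, and |E(G1)| = |E(G2)| = 32, so φ is a bijection on edges as well as vertices. Hence G1 ≅ G2.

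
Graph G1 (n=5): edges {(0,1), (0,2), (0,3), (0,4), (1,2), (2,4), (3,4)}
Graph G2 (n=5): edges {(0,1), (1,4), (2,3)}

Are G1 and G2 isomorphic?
No, not isomorphic

The graphs are NOT isomorphic.

Degrees in G1: deg(0)=4, deg(1)=2, deg(2)=3, deg(3)=2, deg(4)=3.
Sorted degree sequence of G1: [4, 3, 3, 2, 2].
Degrees in G2: deg(0)=1, deg(1)=2, deg(2)=1, deg(3)=1, deg(4)=1.
Sorted degree sequence of G2: [2, 1, 1, 1, 1].
The (sorted) degree sequence is an isomorphism invariant, so since G1 and G2 have different degree sequences they cannot be isomorphic.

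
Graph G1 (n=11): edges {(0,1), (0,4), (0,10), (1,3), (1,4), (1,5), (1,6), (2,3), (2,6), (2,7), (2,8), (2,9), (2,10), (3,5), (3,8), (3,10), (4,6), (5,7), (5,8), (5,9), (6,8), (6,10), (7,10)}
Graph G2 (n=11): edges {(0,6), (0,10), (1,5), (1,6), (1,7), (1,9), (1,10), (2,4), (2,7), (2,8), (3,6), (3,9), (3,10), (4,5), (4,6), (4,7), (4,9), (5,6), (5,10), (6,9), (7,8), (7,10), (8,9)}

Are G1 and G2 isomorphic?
Yes, isomorphic

The graphs are isomorphic.
One valid mapping φ: V(G1) → V(G2): 0→8, 1→7, 2→6, 3→1, 4→2, 5→10, 6→4, 7→3, 8→5, 9→0, 10→9

Verify φ preserves adjacency — for each edge of G1, its image is an edge of G2:
  (0,1) → (φ(0),φ(1)) = (7,8) ∈ E(G2) ✓
  (0,4) → (φ(0),φ(4)) = (2,8) ∈ E(G2) ✓
  (0,10) → (φ(0),φ(10)) = (8,9) ∈ E(G2) ✓
  (1,3) → (φ(1),φ(3)) = (1,7) ∈ E(G2) ✓
  (1,4) → (φ(1),φ(4)) = (2,7) ∈ E(G2) ✓
  (1,5) → (φ(1),φ(5)) = (7,10) ∈ E(G2) ✓
  (1,6) → (φ(1),φ(6)) = (4,7) ∈ E(G2) ✓
  (2,3) → (φ(2),φ(3)) = (1,6) ∈ E(G2) ✓
  (2,6) → (φ(2),φ(6)) = (4,6) ∈ E(G2) ✓
  (2,7) → (φ(2),φ(7)) = (3,6) ∈ E(G2) ✓
  (2,8) → (φ(2),φ(8)) = (5,6) ∈ E(G2) ✓
  (2,9) → (φ(2),φ(9)) = (0,6) ∈ E(G2) ✓
  (2,10) → (φ(2),φ(10)) = (6,9) ∈ E(G2) ✓
  (3,5) → (φ(3),φ(5)) = (1,10) ∈ E(G2) ✓
  (3,8) → (φ(3),φ(8)) = (1,5) ∈ E(G2) ✓
  (3,10) → (φ(3),φ(10)) = (1,9) ∈ E(G2) ✓
  (4,6) → (φ(4),φ(6)) = (2,4) ∈ E(G2) ✓
  (5,7) → (φ(5),φ(7)) = (3,10) ∈ E(G2) ✓
  (5,8) → (φ(5),φ(8)) = (5,10) ∈ E(G2) ✓
  (5,9) → (φ(5),φ(9)) = (0,10) ∈ E(G2) ✓
  (6,8) → (φ(6),φ(8)) = (4,5) ∈ E(G2) ✓
  (6,10) → (φ(6),φ(10)) = (4,9) ∈ E(G2) ✓
  (7,10) → (φ(7),φ(10)) = (3,9) ∈ E(G2) ✓
All 23 edges of G1 map to edges of G2, and |E(G1)| = |E(G2)| = 23, so φ is a bijection on edges as well as vertices. Hence G1 ≅ G2.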